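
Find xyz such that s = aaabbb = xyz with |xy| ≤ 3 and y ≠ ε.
x = 'a', y = 'aa', z = 'bbb'

For s = aaabbb and p = 3, one valid decomposition is:
- x = 'a' (length 1)
- y = 'aa' (length 2)
- z = 'bbb' (length 3)

Verification:
- xyz = 'a' + 'aa' + 'bbb' = aaabbb ✓
- |xy| = 3 ≤ 3 ✓
- |y| = 2 > 0 ✓

All pumping lemma constraints are satisfied.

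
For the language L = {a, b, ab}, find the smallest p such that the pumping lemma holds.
p = 3

For a finite language L, the pumping lemma holds vacuously if p > max|s| for s ∈ L.

The longest string in L = {a, b, ab} has length 2.
If p = 3, then no string s ∈ L has |s| ≥ p, so the condition is vacuously true.

The minimum pumping length is p = 3.

Why no smaller p works: for any p ≤ 2, the longest string s ∈ L has |s| = 2 ≥ p, so it would
have to be pumpable; but pumping up (i = 2, 3, ...) produces ever longer strings, which cannot all lie in the
finite language L. So the pumping property fails for every p ≤ 2.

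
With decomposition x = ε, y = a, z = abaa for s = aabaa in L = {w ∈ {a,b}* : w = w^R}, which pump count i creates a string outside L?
i = 0

xy⁰z = ε · ε · abaa = abaa; abaa reversed is aaba ≠ abaa, so it is not a palindrome and is not in L.
(Other choices also work, e.g. i = 2, 3; only i = 1 is guaranteed to stay in L since xy¹z = s.)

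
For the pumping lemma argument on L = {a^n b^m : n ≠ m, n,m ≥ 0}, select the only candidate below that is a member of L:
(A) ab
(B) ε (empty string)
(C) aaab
(C) aaab

The pumping lemma is applied to a string s that lies in L, so first check membership of each option:
- (A) ab = a^1 b^1 has n = m = 1, so it is not in L ✗
- (B) ε = a^0 b^0 has n = m = 0, so it is not in L ✗
- (C) aaab = a^3 b^1 with 3 ≠ 1, so it is in L ✓

Only (C) aaab is in L, so it is the only candidate that could play the role of s.
(In a complete proof one picks s in terms of the pumping length p so that |s| ≥ p is guaranteed; a fixed string like aaab illustrates the shape of such an s.)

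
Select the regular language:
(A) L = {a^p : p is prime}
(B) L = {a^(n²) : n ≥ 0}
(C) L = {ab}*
(C) {ab}*

(C) L = {ab}* is regular.

This can be recognized by a finite automaton (DFA/NFA).
Regular expressions like {ab}* define regular languages.

The other choices are not regular:
- {a^(n²) : n ≥ 0}: After pumping, length is no longer a perfect square
- {a^p : p is prime}: After pumping, the length becomes composite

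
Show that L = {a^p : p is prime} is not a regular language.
Assume for contradiction that L is regular, and let p ≥ 1 be the pumping length given by the pumping lemma.
Choose a prime q with q ≥ p (one exists because there are infinitely many primes) and let s = a^q. Then s ∈ L and |s| = q ≥ p.
By the pumping lemma, s = xyz for some x, y, z with |xy| ≤ p, |y| ≥ 1, and xy^i z ∈ L for every i ≥ 0.
Here y = a^k for some k with 1 ≤ k ≤ p, and xy^i z = a^(q + (i − 1)k) for every i ≥ 0.

Take i = q + 1: |xy^(q+1) z| = q + qk = q(k + 1).
Both factors satisfy q ≥ 2 and k + 1 ≥ 2, so q(k + 1) is composite, and xy^(q+1) z ∉ L.

This contradicts the pumping lemma, which requires xy^i z ∈ L for all i ≥ 0.
Hence L = {a^p : p is prime} is not regular. ∎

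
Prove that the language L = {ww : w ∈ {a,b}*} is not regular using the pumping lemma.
Assume for contradiction that L is regular, and let p ≥ 1 be the pumping length given by the pumping lemma.
Choose s = a^p b a^p b. Then s ∈ L (take w = a^p b) and |s| = 2p + 2 ≥ p.
By the pumping lemma, s = xyz for some x, y, z with |xy| ≤ p, |y| ≥ 1, and xy^i z ∈ L for every i ≥ 0.
Since |xy| ≤ p and the first p symbols of s are all a's, y = a^k for some k with 1 ≤ k ≤ p.

Take i = 2: t = xy²z = a^(p + k) b a^p b.
Suppose t = uu for some string u. The string t contains exactly two b's and ends in b, so u contains exactly one b and ends in b; hence u = a^j b for some j, and uu = a^j b a^j b. Comparing with t = a^(p + k) b a^p b forces j = p + k (first block) and j = p (second block), which is impossible since k ≥ 1. So t ∉ L.

This contradicts the pumping lemma, which requires xy^i z ∈ L for all i ≥ 0.
Hence L = {ww : w ∈ {a,b}*} is not regular. ∎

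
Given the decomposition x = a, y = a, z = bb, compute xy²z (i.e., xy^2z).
aaabb

Given x = 'a', y = 'a', z = 'bb' and i = 2:

xy^2z = x + y·y·...·y (2 times) + z
       = 'a' + 'a'^2 + 'bb'
       = 'a' + 'aa' + 'bb'
       = 'aaabb'

The pumped string is 'aaabb' with length 5.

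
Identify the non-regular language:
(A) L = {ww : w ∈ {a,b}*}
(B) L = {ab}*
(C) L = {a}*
(A) {ww : w ∈ {a,b}*}

(A) L = {ww : w ∈ {a,b}*} is NOT regular.

The pumping lemma can be used to prove this:
After pumping, the two halves no longer match

The other languages are regular because they can be recognized by finite automata.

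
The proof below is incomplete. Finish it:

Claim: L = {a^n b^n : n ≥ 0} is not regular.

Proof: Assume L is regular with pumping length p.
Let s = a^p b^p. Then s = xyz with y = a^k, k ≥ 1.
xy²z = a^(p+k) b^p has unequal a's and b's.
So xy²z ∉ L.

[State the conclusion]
This contradicts the pumping lemma for regular languages,
which guarantees xy^i z ∈ L for all i ≥ 0.

Since our assumption that L is regular leads to a contradiction,
we conclude that L = {a^n b^n : n ≥ 0} is NOT regular. ∎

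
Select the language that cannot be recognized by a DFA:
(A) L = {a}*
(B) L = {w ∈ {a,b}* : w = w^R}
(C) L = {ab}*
(B) {w ∈ {a,b}* : w = w^R}

(B) L = {w ∈ {a,b}* : w = w^R} is NOT regular.

The pumping lemma can be used to prove this:
After pumping, the string is no longer symmetric

The other languages are regular because they can be recognized by finite automata.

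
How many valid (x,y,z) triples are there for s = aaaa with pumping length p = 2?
3

For s = 'aaaa' with pumping length p = 2:

Constraints: |xy| ≤ 2, |y| > 0

Valid decompositions (|xy| ≤ p, |y| ≥ 1):
  • x='', y='a', z='aaa'
  • x='a', y='a', z='aa'
  • x='', y='aa', z='aa'

Total count: 3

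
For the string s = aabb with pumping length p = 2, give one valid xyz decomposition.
x = '', y = 'aa', z = 'bb'

For s = aabb and p = 2, one valid decomposition is:
- x = '' (length 0)
- y = 'aa' (length 2)
- z = 'bb' (length 2)

Verification:
- xyz = '' + 'aa' + 'bb' = aabb ✓
- |xy| = 2 ≤ 2 ✓
- |y| = 2 > 0 ✓

All pumping lemma constraints are satisfied.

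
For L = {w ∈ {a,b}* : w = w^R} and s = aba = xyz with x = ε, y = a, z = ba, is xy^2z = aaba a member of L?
No

xy²z = ε · aa · ba = aaba.
aaba reversed is abaa ≠ aaba, so it is not a palindrome and is not in L.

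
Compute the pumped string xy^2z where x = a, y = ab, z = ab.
aababab

Given x = 'a', y = 'ab', z = 'ab' and i = 2:

xy^2z = x + y·y·...·y (2 times) + z
       = 'a' + 'ab'^2 + 'ab'
       = 'a' + 'abab' + 'ab'
       = 'aababab'

The pumped string is 'aababab' with length 7.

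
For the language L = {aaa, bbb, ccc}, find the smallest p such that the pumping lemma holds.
p = 4

For a finite language L, the pumping lemma holds vacuously if p > max|s| for s ∈ L.

The longest string in L = {aaa, bbb, ccc} has length 3.
If p = 4, then no string s ∈ L has |s| ≥ p, so the condition is vacuously true.

The minimum pumping length is p = 4.

Why no smaller p works: for any p ≤ 3, the longest string s ∈ L has |s| = 3 ≥ p, so it would
have to be pumpable; but pumping up (i = 2, 3, ...) produces ever longer strings, which cannot all lie in the
finite language L. So the pumping property fails for every p ≤ 3.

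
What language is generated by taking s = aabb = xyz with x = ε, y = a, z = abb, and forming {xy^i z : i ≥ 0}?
{xy^i z : i ≥ 0} = {a^(i+1) b^2 : i ≥ 0} = {abb, aabb, aaabb, ...}

With x = ε, y = a, z = abb: Starting with aabb and pumping the first 'a' (z = abb keeps the second 'a'), we get strings with i+1 a's followed by 2 b's for i = 0, 1, 2, ...; note bb is not produced because z always contributes one a.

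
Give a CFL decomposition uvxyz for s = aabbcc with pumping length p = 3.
u='aa', v='b', x='b', y='c', z='c'

For s = aabbcc with pumping length p = 3:

One valid decomposition:
- u = 'aa'
- v = 'b'
- x = 'b'
- y = 'c'
- z = 'c'

Verification:
- uvxyz = 'aa' + 'b' + 'b' + 'c' + 'c' = aabbcc ✓
- |vxy| = |'bbc'| = 3 ≤ 3 ✓
- |vy| = |'bc'| = 2 > 0 ✓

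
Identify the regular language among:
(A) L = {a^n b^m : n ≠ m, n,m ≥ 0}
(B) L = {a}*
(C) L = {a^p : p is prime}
(B) {a}*

(B) L = {a}* is regular.

This can be recognized by a finite automaton (DFA/NFA).
Regular expressions like {a}* define regular languages.

The other choices are not regular:
- {a^p : p is prime}: After pumping, the length becomes composite
- {a^n b^m : n ≠ m, n,m ≥ 0}: After pumping a's, we can make n = m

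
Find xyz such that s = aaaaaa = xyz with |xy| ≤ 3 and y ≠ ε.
x = 'aa', y = 'a', z = 'aaa'

For s = aaaaaa and p = 3, one valid decomposition is:
- x = 'aa' (length 2)
- y = 'a' (length 1)
- z = 'aaa' (length 3)

Verification:
- xyz = 'aa' + 'a' + 'aaa' = aaaaaa ✓
- |xy| = 3 ≤ 3 ✓
- |y| = 1 > 0 ✓

All pumping lemma constraints are satisfied.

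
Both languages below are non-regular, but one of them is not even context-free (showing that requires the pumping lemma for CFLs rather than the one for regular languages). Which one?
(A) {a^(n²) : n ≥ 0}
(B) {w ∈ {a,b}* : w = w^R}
(A) {a^(n²) : n ≥ 0}

(A) {a^(n²) : n ≥ 0} requires the CFL pumping lemma.

- {w ∈ {a,b}* : w = w^R} is context-free (but not regular)
  • Can be shown non-regular with the regular pumping lemma
  • After pumping, the string is no longer symmetric

- {a^(n²) : n ≥ 0} is NOT context-free
  • Requires the CFL pumping lemma to prove
  • Gaps between squares grow unboundedly

The CFL pumping lemma is "stronger" in that it can prove non-membership
in the larger class of context-free languages.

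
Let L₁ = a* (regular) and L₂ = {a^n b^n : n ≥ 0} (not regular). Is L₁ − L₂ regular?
Yes — L₁ − L₂ is regular.

The only string of a* that lies in {a^n b^n} is ε, so L₁ − L₂ = a* − {ε} = a⁺ = aa*, which is regular.

Note that the bare facts "L₁ regular, L₂ non-regular" do not settle the question by themselves: the closure of regular languages under ∪, ∩, complement and difference applies only when BOTH operands are regular. With a non-regular operand the result can come out regular or non-regular depending on the specific languages, so one has to work out L₁ − L₂ for this particular pair, as above.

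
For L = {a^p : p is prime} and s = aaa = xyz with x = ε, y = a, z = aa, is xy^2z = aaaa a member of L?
No

xy²z = ε · aa · aa = aaaa.
aaaa has length 4 = 2 × 2, which is not prime, so it is not in L.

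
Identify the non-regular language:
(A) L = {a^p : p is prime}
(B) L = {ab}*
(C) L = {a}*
(A) {a^p : p is prime}

(A) L = {a^p : p is prime} is NOT regular.

The pumping lemma can be used to prove this:
After pumping, the length becomes composite

The other languages are regular because they can be recognized by finite automata.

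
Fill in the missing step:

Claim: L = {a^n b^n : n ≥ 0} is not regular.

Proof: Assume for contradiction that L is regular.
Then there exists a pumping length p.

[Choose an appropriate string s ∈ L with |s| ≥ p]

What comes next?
s = a^p b^p

This string is in L (has equal a's and b's) and has length 2p ≥ p.
Any decomposition xyz with |xy| ≤ p means y consists only of a's,
so pumping will unbalance the counts.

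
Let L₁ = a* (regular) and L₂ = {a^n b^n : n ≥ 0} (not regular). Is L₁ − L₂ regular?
Yes — L₁ − L₂ is regular.

The only string of a* that lies in {a^n b^n} is ε, so L₁ − L₂ = a* − {ε} = a⁺ = aa*, which is regular.

Note that the bare facts "L₁ regular, L₂ non-regular" do not settle the question by themselves: the closure of regular languages under ∪, ∩, complement and difference applies only when BOTH operands are regular. With a non-regular operand the result can come out regular or non-regular depending on the specific languages, so one has to work out L₁ − L₂ for this particular pair, as above.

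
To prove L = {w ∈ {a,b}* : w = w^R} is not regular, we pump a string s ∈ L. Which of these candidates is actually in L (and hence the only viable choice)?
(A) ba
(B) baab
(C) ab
(B) baab

The pumping lemma is applied to a string s that lies in L, so first check membership of each option:
- (A) ba reversed is ab ≠ ba, so it is not a palindrome and is not in L ✗
- (B) baab reversed is baab, the same string, so it is a palindrome and is in L ✓
- (C) ab reversed is ba ≠ ab, so it is not a palindrome and is not in L ✗

Only (B) baab is in L, so it is the only candidate that could play the role of s.
(In a complete proof one picks s in terms of the pumping length p so that |s| ≥ p is guaranteed; a fixed string like baab illustrates the shape of such an s.)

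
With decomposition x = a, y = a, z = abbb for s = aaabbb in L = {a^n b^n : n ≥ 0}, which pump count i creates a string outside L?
i = 3

xy³z = a · aaa · abbb = aaaaabbb; aaaaabbb has 5 a's and 3 b's; 5 ≠ 3, so it is not in L.
(Other choices also work, e.g. i = 0, 2; only i = 1 is guaranteed to stay in L since xy¹z = s.)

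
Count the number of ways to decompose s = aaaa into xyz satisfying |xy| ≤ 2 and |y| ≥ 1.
3

For s = 'aaaa' with pumping length p = 2:

Constraints: |xy| ≤ 2, |y| > 0

Valid decompositions (|xy| ≤ p, |y| ≥ 1):
  • x='', y='a', z='aaa'
  • x='a', y='a', z='aa'
  • x='', y='aa', z='aa'

Total count: 3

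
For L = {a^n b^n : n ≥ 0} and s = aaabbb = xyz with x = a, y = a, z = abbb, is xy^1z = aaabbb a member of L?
Yes

xy¹z = a · a · abbb = aaabbb.
aaabbb = a^3 b^3 has equal counts (3 = 3), so it is in L.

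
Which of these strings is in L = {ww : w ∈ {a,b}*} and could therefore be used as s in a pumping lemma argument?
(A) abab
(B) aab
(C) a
(A) abab

The pumping lemma is applied to a string s that lies in L, so first check membership of each option:
- (A) abab splits into halves ab · ab, which are equal, so it is in L (w = ab) ✓
- (B) aab has odd length 3, so it cannot be written as ww and is not in L ✗
- (C) a has odd length 1, so it cannot be written as ww and is not in L ✗

Only (A) abab is in L, so it is the only candidate that could play the role of s.
(In a complete proof one picks s in terms of the pumping length p so that |s| ≥ p is guaranteed; a fixed string like abab illustrates the shape of such an s.)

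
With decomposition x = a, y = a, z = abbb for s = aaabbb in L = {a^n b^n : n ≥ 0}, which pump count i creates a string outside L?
i = 0

xy⁰z = a · ε · abbb = aabbb; aabbb has 2 a's and 3 b's; 2 ≠ 3, so it is not in L.
(Other choices also work, e.g. i = 2, 3; only i = 1 is guaranteed to stay in L since xy¹z = s.)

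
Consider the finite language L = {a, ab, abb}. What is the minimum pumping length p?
p = 4

For a finite language L, the pumping lemma holds vacuously if p > max|s| for s ∈ L.

The longest string in L = {a, ab, abb} has length 3.
If p = 4, then no string s ∈ L has |s| ≥ p, so the condition is vacuously true.

The minimum pumping length is p = 4.

Why no smaller p works: for any p ≤ 3, the longest string s ∈ L has |s| = 3 ≥ p, so it would
have to be pumpable; but pumping up (i = 2, 3, ...) produces ever longer strings, which cannot all lie in the
finite language L. So the pumping property fails for every p ≤ 3.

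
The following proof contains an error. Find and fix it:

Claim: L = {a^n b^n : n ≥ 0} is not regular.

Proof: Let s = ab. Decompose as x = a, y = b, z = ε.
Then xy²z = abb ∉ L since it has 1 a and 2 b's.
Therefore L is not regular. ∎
Error: The string s = ab might be shorter than the pumping length p.

Correction: Choose s = a^p b^p to ensure |s| ≥ p. Also, the decomposition is wrong: with |xy| ≤ p, y cannot include b's when s starts with p a's.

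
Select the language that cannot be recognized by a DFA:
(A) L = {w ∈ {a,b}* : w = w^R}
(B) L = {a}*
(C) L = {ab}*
(A) {w ∈ {a,b}* : w = w^R}

(A) L = {w ∈ {a,b}* : w = w^R} is NOT regular.

The pumping lemma can be used to prove this:
After pumping, the string is no longer symmetric

The other languages are regular because they can be recognized by finite automata.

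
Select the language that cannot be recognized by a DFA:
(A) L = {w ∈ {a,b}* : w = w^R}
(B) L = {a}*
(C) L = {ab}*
(A) {w ∈ {a,b}* : w = w^R}

(A) L = {w ∈ {a,b}* : w = w^R} is NOT regular.

The pumping lemma can be used to prove this:
After pumping, the string is no longer symmetric

The other languages are regular because they can be recognized by finite automata.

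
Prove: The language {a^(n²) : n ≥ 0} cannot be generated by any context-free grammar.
Assume for contradiction that L is context-free, and let p ≥ 1 be the pumping length given by the pumping lemma for CFLs.
Choose s = a^(p²). Then s ∈ L and |s| = p² ≥ p.
By the CFL pumping lemma, s = uvxyz for some u, v, x, y, z with |vxy| ≤ p, |vy| ≥ 1, and uv^i xy^i z ∈ L for every i ≥ 0.
All symbols are a's, so only lengths matter: let k = |vy|, with 1 ≤ k ≤ |vxy| ≤ p.

Take i = 2: |uv²xy²z| = p² + k, and p² < p² + k ≤ p² + p < (p + 1)².
So the length lies strictly between consecutive squares and is not a perfect square; uv²xy²z ∉ L.

This contradicts the CFL pumping lemma, which requires uv^i xy^i z ∈ L for all i ≥ 0.
Hence L = {a^(n²) : n ≥ 0} is not context-free. ∎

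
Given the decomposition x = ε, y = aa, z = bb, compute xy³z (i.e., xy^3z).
aaaaaabb

Given x = '', y = 'aa', z = 'bb' and i = 3:

xy^3z = x + y·y·...·y (3 times) + z
       = '' + 'aa'^3 + 'bb'
       = '' + 'aaaaaa' + 'bb'
       = 'aaaaaabb'

The pumped string is 'aaaaaabb' with length 8.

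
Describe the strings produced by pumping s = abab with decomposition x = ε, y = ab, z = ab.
{xy^i z : i ≥ 0} = {(ab)^(i+1) : i ≥ 0} = {ab, abab, ababab, ...}

With x = ε, y = ab, z = ab: Pumping 'ab' gives strings of alternating a's and b's.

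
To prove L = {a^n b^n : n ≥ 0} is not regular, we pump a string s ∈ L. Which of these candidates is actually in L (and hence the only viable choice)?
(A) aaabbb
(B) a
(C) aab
(A) aaabbb

The pumping lemma is applied to a string s that lies in L, so first check membership of each option:
- (A) aaabbb = a^3 b^3 has equal counts (3 = 3), so it is in L ✓
- (B) a has 1 a's and 0 b's; 1 ≠ 0, so it is not in L ✗
- (C) aab has 2 a's and 1 b's; 2 ≠ 1, so it is not in L ✗

Only (A) aaabbb is in L, so it is the only candidate that could play the role of s.
(In a complete proof one picks s in terms of the pumping length p so that |s| ≥ p is guaranteed; a fixed string like aaabbb illustrates the shape of such an s.)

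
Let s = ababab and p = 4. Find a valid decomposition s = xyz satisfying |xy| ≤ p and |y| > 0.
x = '', y = 'ab', z = 'abab'

For s = ababab and p = 4, one valid decomposition is:
- x = '' (length 0)
- y = 'ab' (length 2)
- z = 'abab' (length 4)

Verification:
- xyz = '' + 'ab' + 'abab' = ababab ✓
- |xy| = 2 ≤ 4 ✓
- |y| = 2 > 0 ✓

All pumping lemma constraints are satisfied.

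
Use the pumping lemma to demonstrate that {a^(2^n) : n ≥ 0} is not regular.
Assume for contradiction that L is regular, and let p ≥ 1 be the pumping length given by the pumping lemma.
Choose s = a^(2^p). Then s ∈ L and |s| = 2^p ≥ p.
By the pumping lemma, s = xyz for some x, y, z with |xy| ≤ p, |y| ≥ 1, and xy^i z ∈ L for every i ≥ 0.
Here y = a^k for some k with 1 ≤ k ≤ |xy| ≤ p, and p < 2^p.

Take i = 2: |xy²z| = 2^p + k.
Now 2^p < 2^p + k ≤ 2^p + p < 2^p + 2^p = 2^(p+1).
So |xy²z| lies strictly between the consecutive powers of two 2^p and 2^(p+1), hence is not a power of 2, and xy²z ∉ L.

This contradicts the pumping lemma, which requires xy^i z ∈ L for all i ≥ 0.
Hence L = {a^(2^n) : n ≥ 0} is not regular. ∎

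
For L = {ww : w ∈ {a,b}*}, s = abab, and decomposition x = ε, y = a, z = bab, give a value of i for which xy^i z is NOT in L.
i = 2

xy²z = ε · aa · bab = aabab; aabab has odd length 5, so it cannot be written as ww and is not in L.
(Other choices also work, e.g. i = 0, 3; only i = 1 is guaranteed to stay in L since xy¹z = s.)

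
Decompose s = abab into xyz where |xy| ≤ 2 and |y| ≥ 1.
x = 'a', y = 'b', z = 'ab'

For s = abab and p = 2, one valid decomposition is:
- x = 'a' (length 1)
- y = 'b' (length 1)
- z = 'ab' (length 2)

Verification:
- xyz = 'a' + 'b' + 'ab' = abab ✓
- |xy| = 2 ≤ 2 ✓
- |y| = 1 > 0 ✓

All pumping lemma constraints are satisfied.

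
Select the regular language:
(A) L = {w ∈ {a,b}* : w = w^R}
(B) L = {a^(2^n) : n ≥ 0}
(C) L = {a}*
(C) {a}*

(C) L = {a}* is regular.

This can be recognized by a finite automaton (DFA/NFA).
Regular expressions like {a}* define regular languages.

The other choices are not regular:
- {a^(2^n) : n ≥ 0}: After pumping, length is no longer a power of 2
- {w ∈ {a,b}* : w = w^R}: After pumping, the string is no longer symmetric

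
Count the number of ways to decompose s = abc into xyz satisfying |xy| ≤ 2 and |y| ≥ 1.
3

For s = 'abc' with pumping length p = 2:

Constraints: |xy| ≤ 2, |y| > 0

Valid decompositions (|xy| ≤ p, |y| ≥ 1):
  • x='', y='a', z='bc'
  • x='a', y='b', z='c'
  • x='', y='ab', z='c'

Total count: 3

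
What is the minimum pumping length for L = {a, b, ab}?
p = 3

For a finite language L, the pumping lemma holds vacuously if p > max|s| for s ∈ L.

The longest string in L = {a, b, ab} has length 2.
If p = 3, then no string s ∈ L has |s| ≥ p, so the condition is vacuously true.

The minimum pumping length is p = 3.

Why no smaller p works: for any p ≤ 2, the longest string s ∈ L has |s| = 2 ≥ p, so it would
have to be pumpable; but pumping up (i = 2, 3, ...) produces ever longer strings, which cannot all lie in the
finite language L. So the pumping property fails for every p ≤ 2.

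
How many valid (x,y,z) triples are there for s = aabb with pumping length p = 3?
6

For s = 'aabb' with pumping length p = 3:

Constraints: |xy| ≤ 3, |y| > 0

Valid decompositions (|xy| ≤ p, |y| ≥ 1):
  • x='', y='a', z='abb'
  • x='a', y='a', z='bb'
  • x='', y='aa', z='bb'
  • x='aa', y='b', z='b'
  • x='a', y='ab', z='b'
  • x='', y='aab', z='b'

Total count: 6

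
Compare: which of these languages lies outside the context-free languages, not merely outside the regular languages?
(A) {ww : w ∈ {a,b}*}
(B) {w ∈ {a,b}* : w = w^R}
(A) {ww : w ∈ {a,b}*}

(A) {ww : w ∈ {a,b}*} requires the CFL pumping lemma.

- {w ∈ {a,b}* : w = w^R} is context-free (but not regular)
  • Can be shown non-regular with the regular pumping lemma
  • After pumping, the string is no longer symmetric

- {ww : w ∈ {a,b}*} is NOT context-free
  • Requires the CFL pumping lemma to prove
  • Even a PDA cannot compare two arbitrary halves symbol by symbol; CFL pumping on a^p b^p a^p b^p fails

The CFL pumping lemma is "stronger" in that it can prove non-membership
in the larger class of context-free languages.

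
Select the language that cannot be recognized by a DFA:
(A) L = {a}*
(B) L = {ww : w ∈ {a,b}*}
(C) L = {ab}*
(B) {ww : w ∈ {a,b}*}

(B) L = {ww : w ∈ {a,b}*} is NOT regular.

The pumping lemma can be used to prove this:
After pumping, the two halves no longer match

The other languages are regular because they can be recognized by finite automata.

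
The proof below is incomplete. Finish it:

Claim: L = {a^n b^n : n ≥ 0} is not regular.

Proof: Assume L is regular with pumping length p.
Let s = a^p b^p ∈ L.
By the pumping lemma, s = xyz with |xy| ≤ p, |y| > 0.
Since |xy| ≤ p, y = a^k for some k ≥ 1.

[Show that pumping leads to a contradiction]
Consider xy²z = a^(p+k) b^p.

Since k ≥ 1, we have p + k > p.
So xy²z has more a's than b's: (p+k) a's vs p b's.
This means xy²z ∉ L because a^n b^n requires equal counts.

This contradicts the pumping lemma which states xy²z ∈ L.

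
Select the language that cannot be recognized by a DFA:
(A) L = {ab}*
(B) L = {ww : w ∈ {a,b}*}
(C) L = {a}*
(B) {ww : w ∈ {a,b}*}

(B) L = {ww : w ∈ {a,b}*} is NOT regular.

The pumping lemma can be used to prove this:
After pumping, the two halves no longer match

The other languages are regular because they can be recognized by finite automata.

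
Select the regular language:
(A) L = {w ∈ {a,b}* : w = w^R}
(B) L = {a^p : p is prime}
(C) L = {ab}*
(C) {ab}*

(C) L = {ab}* is regular.

This can be recognized by a finite automaton (DFA/NFA).
Regular expressions like {ab}* define regular languages.

The other choices are not regular:
- {a^p : p is prime}: After pumping, the length becomes composite
- {w ∈ {a,b}* : w = w^R}: After pumping, the string is no longer symmetric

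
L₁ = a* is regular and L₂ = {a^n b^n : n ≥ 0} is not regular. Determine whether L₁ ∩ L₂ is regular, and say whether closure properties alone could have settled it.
Yes — L₁ ∩ L₂ is regular.

A string of a* contains no b's, and the only string of {a^n b^n} with no b's is ε (n = 0). So L₁ ∩ L₂ = {ε}, a finite language, which is regular.

Note that the bare facts "L₁ regular, L₂ non-regular" do not settle the question by themselves: the closure of regular languages under ∪, ∩, complement and difference applies only when BOTH operands are regular. With a non-regular operand the result can come out regular or non-regular depending on the specific languages, so one has to work out L₁ ∩ L₂ for this particular pair, as above.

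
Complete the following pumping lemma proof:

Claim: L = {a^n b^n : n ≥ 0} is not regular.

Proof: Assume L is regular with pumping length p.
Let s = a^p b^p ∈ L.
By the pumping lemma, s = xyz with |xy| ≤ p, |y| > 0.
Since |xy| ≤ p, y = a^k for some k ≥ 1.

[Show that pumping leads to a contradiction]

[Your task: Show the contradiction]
Consider xy²z = a^(p+k) b^p.

Since k ≥ 1, we have p + k > p.
So xy²z has more a's than b's: (p+k) a's vs p b's.
This means xy²z ∉ L because a^n b^n requires equal counts.

This contradicts the pumping lemma which states xy²z ∈ L.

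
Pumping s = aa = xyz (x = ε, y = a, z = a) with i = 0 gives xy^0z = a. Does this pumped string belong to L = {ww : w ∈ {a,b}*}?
No

xy⁰z = ε · ε · a = a.
a has odd length 1, so it cannot be written as ww and is not in L.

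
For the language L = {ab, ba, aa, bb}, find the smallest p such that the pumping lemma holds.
p = 3

For a finite language L, the pumping lemma holds vacuously if p > max|s| for s ∈ L.

The longest string in L = {ab, ba, aa, bb} has length 2.
If p = 3, then no string s ∈ L has |s| ≥ p, so the condition is vacuously true.

The minimum pumping length is p = 3.

Why no smaller p works: for any p ≤ 2, the longest string s ∈ L has |s| = 2 ≥ p, so it would
have to be pumpable; but pumping up (i = 2, 3, ...) produces ever longer strings, which cannot all lie in the
finite language L. So the pumping property fails for every p ≤ 2.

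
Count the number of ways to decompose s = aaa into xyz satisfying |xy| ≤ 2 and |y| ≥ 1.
3

For s = 'aaa' with pumping length p = 2:

Constraints: |xy| ≤ 2, |y| > 0

Valid decompositions (|xy| ≤ p, |y| ≥ 1):
  • x='', y='a', z='aa'
  • x='a', y='a', z='a'
  • x='', y='aa', z='a'

Total count: 3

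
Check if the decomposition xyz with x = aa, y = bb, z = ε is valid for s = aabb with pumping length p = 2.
Violated: |xy| ≤ p

The decomposition x = aa, y = bb, z = ε for s = aabb with p = 2
violates the constraint: |xy| ≤ p

|xy| = |aabb| = 4 > 2 = p. The decomposition puts too many characters in xy.

Pumping lemma constraints:
1. xyz = s (decomposition is valid)
2. |xy| ≤ p
3. |y| > 0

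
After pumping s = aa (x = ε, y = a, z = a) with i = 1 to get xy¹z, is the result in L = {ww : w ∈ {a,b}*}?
Yes

xy¹z = ε · a · a = aa.
aa splits into halves a · a, which are equal, so it is in L (w = a).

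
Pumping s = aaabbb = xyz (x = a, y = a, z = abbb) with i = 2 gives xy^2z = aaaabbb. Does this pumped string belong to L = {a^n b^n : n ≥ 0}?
No

xy²z = a · aa · abbb = aaaabbb.
aaaabbb has 4 a's and 3 b's; 4 ≠ 3, so it is not in L.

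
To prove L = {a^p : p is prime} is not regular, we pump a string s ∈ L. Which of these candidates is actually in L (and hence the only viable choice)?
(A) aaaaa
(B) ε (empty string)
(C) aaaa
(A) aaaaa

The pumping lemma is applied to a string s that lies in L, so first check membership of each option:
- (A) aaaaa has length 5, which is prime, so it is in L ✓
- (B) ε has length 0, which is not prime, so it is not in L ✗
- (C) aaaa has length 4 = 2 × 2, which is not prime, so it is not in L ✗

Only (A) aaaaa is in L, so it is the only candidate that could play the role of s.
(In a complete proof one picks s in terms of the pumping length p so that |s| ≥ p is guaranteed; a fixed string like aaaaa illustrates the shape of such an s.)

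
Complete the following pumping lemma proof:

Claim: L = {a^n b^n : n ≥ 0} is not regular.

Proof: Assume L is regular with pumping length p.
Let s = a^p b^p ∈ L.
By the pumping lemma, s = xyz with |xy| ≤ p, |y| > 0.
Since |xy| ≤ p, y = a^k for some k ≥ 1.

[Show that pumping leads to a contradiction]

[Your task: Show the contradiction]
Consider xy²z = a^(p+k) b^p.

Since k ≥ 1, we have p + k > p.
So xy²z has more a's than b's: (p+k) a's vs p b's.
This means xy²z ∉ L because a^n b^n requires equal counts.

This contradicts the pumping lemma which states xy²z ∈ L.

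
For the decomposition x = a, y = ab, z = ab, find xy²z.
aababab

Given x = 'a', y = 'ab', z = 'ab' and i = 2:

xy^2z = x + y·y·...·y (2 times) + z
       = 'a' + 'ab'^2 + 'ab'
       = 'a' + 'abab' + 'ab'
       = 'aababab'

The pumped string is 'aababab' with length 7.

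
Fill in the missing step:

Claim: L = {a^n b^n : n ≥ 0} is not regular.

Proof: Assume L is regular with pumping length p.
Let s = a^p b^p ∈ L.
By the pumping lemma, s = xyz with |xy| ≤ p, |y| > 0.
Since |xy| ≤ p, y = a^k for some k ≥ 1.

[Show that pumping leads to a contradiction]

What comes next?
Consider xy²z = a^(p+k) b^p.

Since k ≥ 1, we have p + k > p.
So xy²z has more a's than b's: (p+k) a's vs p b's.
This means xy²z ∉ L because a^n b^n requires equal counts.

This contradicts the pumping lemma which states xy²z ∈ L.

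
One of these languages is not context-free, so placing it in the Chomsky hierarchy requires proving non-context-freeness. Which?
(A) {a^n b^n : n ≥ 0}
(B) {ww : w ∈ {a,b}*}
(B) {ww : w ∈ {a,b}*}

(B) {ww : w ∈ {a,b}*} requires the CFL pumping lemma.

- {a^n b^n : n ≥ 0} is context-free (but not regular)
  • Can be shown non-regular with the regular pumping lemma
  • After pumping, the number of a's and b's become unequal

- {ww : w ∈ {a,b}*} is NOT context-free
  • Requires the CFL pumping lemma to prove
  • Even a PDA cannot compare two arbitrary halves symbol by symbol; CFL pumping on a^p b^p a^p b^p fails

The CFL pumping lemma is "stronger" in that it can prove non-membership
in the larger class of context-free languages.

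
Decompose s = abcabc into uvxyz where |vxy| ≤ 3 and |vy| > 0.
u='ab', v='c', x='a', y='b', z='c'

For s = abcabc with pumping length p = 3:

One valid decomposition:
- u = 'ab'
- v = 'c'
- x = 'a'
- y = 'b'
- z = 'c'

Verification:
- uvxyz = 'ab' + 'c' + 'a' + 'b' + 'c' = abcabc ✓
- |vxy| = |'cab'| = 3 ≤ 3 ✓
- |vy| = |'cb'| = 2 > 0 ✓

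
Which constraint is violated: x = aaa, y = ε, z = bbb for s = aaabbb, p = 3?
Violated: |y| > 0

The decomposition x = aaa, y = ε, z = bbb for s = aaabbb with p = 3
violates the constraint: |y| > 0

|y| = 0, but the pumping lemma requires |y| > 0 (y must be non-empty).

Pumping lemma constraints:
1. xyz = s (decomposition is valid)
2. |xy| ≤ p
3. |y| > 0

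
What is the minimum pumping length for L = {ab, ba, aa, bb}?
p = 3

For a finite language L, the pumping lemma holds vacuously if p > max|s| for s ∈ L.

The longest string in L = {ab, ba, aa, bb} has length 2.
If p = 3, then no string s ∈ L has |s| ≥ p, so the condition is vacuously true.

The minimum pumping length is p = 3.

Why no smaller p works: for any p ≤ 2, the longest string s ∈ L has |s| = 2 ≥ p, so it would
have to be pumpable; but pumping up (i = 2, 3, ...) produces ever longer strings, which cannot all lie in the
finite language L. So the pumping property fails for every p ≤ 2.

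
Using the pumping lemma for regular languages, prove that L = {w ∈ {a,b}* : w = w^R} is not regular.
Assume for contradiction that L is regular, and let p ≥ 1 be the pumping length given by the pumping lemma.
Choose s = a^p b a^p. Then s ∈ L (it reads the same in both directions) and |s| = 2p + 1 ≥ p.
By the pumping lemma, s = xyz for some x, y, z with |xy| ≤ p, |y| ≥ 1, and xy^i z ∈ L for every i ≥ 0.
Since |xy| ≤ p and the first p symbols of s are all a's, y = a^k for some k with 1 ≤ k ≤ p.

Take i = 0: xy⁰z = a^(p − k) b a^p.
Its reversal is a^p b a^(p − k). These differ because the block of a's before the unique b has length p − k in one and p in the other, and p − k ≠ p since k ≥ 1. So xy⁰z is not a palindrome, i.e. xy⁰z ∉ L.

This contradicts the pumping lemma, which requires xy^i z ∈ L for all i ≥ 0.
Hence L = {w ∈ {a,b}* : w = w^R} is not regular. ∎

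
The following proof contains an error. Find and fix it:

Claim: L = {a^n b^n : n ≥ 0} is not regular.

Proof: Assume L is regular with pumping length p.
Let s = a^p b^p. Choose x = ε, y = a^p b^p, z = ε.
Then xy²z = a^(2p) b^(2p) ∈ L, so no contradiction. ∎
Error: The decomposition violates |xy| ≤ p. With y = a^p b^p, |xy| = |y| = 2p > p. (The proof also miscomputes xy²z, which would be a^p b^p a^p b^p rather than a^(2p) b^(2p), and it wrongly treats one harmless decomposition as settling the matter — the prover does not get to choose the decomposition.)

Correction: The pumping lemma requires |xy| ≤ p, and the argument must handle every decomposition satisfying |xy| ≤ p, |y| ≥ 1. Since s starts with p a's, any such y consists only of a's, say y = a^k with k ≥ 1. Then xy²z = a^(p+k) b^p has unequal numbers of a's and b's, so xy²z ∉ L — the required contradiction.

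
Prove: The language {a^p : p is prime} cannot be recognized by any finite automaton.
Assume for contradiction that L is regular, and let p ≥ 1 be the pumping length given by the pumping lemma.
Choose a prime q with q ≥ p (one exists because there are infinitely many primes) and let s = a^q. Then s ∈ L and |s| = q ≥ p.
By the pumping lemma, s = xyz for some x, y, z with |xy| ≤ p, |y| ≥ 1, and xy^i z ∈ L for every i ≥ 0.
Here y = a^k for some k with 1 ≤ k ≤ p, and xy^i z = a^(q + (i − 1)k) for every i ≥ 0.

Take i = q + 1: |xy^(q+1) z| = q + qk = q(k + 1).
Both factors satisfy q ≥ 2 and k + 1 ≥ 2, so q(k + 1) is composite, and xy^(q+1) z ∉ L.

This contradicts the pumping lemma, which requires xy^i z ∈ L for all i ≥ 0.
Hence L = {a^p : p is prime} is not regular. ∎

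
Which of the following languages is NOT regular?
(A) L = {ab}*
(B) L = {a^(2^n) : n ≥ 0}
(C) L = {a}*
(B) {a^(2^n) : n ≥ 0}

(B) L = {a^(2^n) : n ≥ 0} is NOT regular.

The pumping lemma can be used to prove this:
After pumping, length is no longer a power of 2

The other languages are regular because they can be recognized by finite automata.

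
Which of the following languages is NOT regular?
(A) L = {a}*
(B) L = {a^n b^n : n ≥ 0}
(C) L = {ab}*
(B) {a^n b^n : n ≥ 0}

(B) L = {a^n b^n : n ≥ 0} is NOT regular.

The pumping lemma can be used to prove this:
After pumping, the number of a's and b's become unequal

The other languages are regular because they can be recognized by finite automata.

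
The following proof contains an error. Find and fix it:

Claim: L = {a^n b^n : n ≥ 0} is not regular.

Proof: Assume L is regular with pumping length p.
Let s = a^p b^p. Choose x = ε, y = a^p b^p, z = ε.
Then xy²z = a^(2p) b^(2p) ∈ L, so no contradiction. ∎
Error: The decomposition violates |xy| ≤ p. With y = a^p b^p, |xy| = |y| = 2p > p. (The proof also miscomputes xy²z, which would be a^p b^p a^p b^p rather than a^(2p) b^(2p), and it wrongly treats one harmless decomposition as settling the matter — the prover does not get to choose the decomposition.)

Correction: The pumping lemma requires |xy| ≤ p, and the argument must handle every decomposition satisfying |xy| ≤ p, |y| ≥ 1. Since s starts with p a's, any such y consists only of a's, say y = a^k with k ≥ 1. Then xy²z = a^(p+k) b^p has unequal numbers of a's and b's, so xy²z ∉ L — the required contradiction.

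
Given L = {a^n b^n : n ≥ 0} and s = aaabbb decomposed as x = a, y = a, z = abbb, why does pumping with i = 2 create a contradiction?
xy²z = aaaabbb ∉ L

Pumping with i = 2 replaces y = a by y² = aa:
- Original: s = xyz = aaabbb; aaabbb = a^3 b^3 has equal counts (3 = 3), so it is in L
- Pumped: xy²z = a · aa · abbb = aaaabbb
- aaaabbb has 4 a's and 3 b's; 4 ≠ 3, so it is not in L

The pumping lemma would require xy²z ∈ L, so this decomposition yields a contradiction.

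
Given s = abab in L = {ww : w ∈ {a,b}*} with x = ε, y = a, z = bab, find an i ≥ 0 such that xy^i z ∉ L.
i = 0

xy⁰z = ε · ε · bab = bab; bab has odd length 3, so it cannot be written as ww and is not in L.
(Other choices also work, e.g. i = 2, 3; only i = 1 is guaranteed to stay in L since xy¹z = s.)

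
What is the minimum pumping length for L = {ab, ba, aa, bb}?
p = 3

For a finite language L, the pumping lemma holds vacuously if p > max|s| for s ∈ L.

The longest string in L = {ab, ba, aa, bb} has length 2.
If p = 3, then no string s ∈ L has |s| ≥ p, so the condition is vacuously true.

The minimum pumping length is p = 3.

Why no smaller p works: for any p ≤ 2, the longest string s ∈ L has |s| = 2 ≥ p, so it would
have to be pumpable; but pumping up (i = 2, 3, ...) produces ever longer strings, which cannot all lie in the
finite language L. So the pumping property fails for every p ≤ 2.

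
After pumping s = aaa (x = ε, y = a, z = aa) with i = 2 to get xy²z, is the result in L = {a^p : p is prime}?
No

xy²z = ε · aa · aa = aaaa.
aaaa has length 4 = 2 × 2, which is not prime, so it is not in L.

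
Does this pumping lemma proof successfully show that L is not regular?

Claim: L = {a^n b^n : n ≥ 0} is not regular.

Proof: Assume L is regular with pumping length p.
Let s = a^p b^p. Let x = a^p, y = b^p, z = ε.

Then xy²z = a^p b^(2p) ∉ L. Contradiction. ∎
The proof is INCORRECT.

Error: The decomposition violates |xy| ≤ p.
With x = a^p and y = b^p, we have |xy| = 2p > p.
The pumping lemma requires |xy| ≤ p, so y must be within the first p characters.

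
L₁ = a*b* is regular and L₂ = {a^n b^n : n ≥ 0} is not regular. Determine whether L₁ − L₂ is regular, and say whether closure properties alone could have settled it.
No — L₁ − L₂ is not regular.

a*b* − {a^n b^n} = {a^n b^m : n ≠ m}. If this were regular, then its complement intersected with a*b*, namely {a^n b^n : n ≥ 0}, would be regular too (closure under complement and intersection) — contradiction. So L₁ − L₂ is not regular.

Note that the bare facts "L₁ regular, L₂ non-regular" do not settle the question by themselves: the closure of regular languages under ∪, ∩, complement and difference applies only when BOTH operands are regular. With a non-regular operand the result can come out regular or non-regular depending on the specific languages, so one has to work out L₁ − L₂ for this particular pair, as above.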